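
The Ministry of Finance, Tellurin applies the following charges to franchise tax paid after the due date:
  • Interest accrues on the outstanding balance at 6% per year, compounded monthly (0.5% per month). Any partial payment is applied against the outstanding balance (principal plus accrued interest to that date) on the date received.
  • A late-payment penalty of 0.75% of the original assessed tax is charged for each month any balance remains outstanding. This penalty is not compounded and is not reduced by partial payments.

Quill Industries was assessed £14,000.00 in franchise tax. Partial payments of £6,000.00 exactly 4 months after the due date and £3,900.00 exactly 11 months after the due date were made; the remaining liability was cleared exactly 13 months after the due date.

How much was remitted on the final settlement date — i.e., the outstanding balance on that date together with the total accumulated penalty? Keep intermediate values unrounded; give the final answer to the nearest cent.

Balance at month 4: £14,000.0000 × (1 + 0.005)^4 = £14,282.1070…
After £6,000.00 payment: £14,282.1070… − £6,000.00 = £8,282.1070…
Balance at month 11: £8,282.1070… × (1 + 0.005)^7 = £8,576.3653…
After £3,900.00 payment: £8,576.3653… − £3,900.00 = £4,676.3653…
Balance at month 13: £4,676.3653… × (1 + 0.005)^2 = £4,723.2458…
Penalty: 13 × 0.75% × £14,000.00 = £1,365.00
Final settlement = outstanding balance + penalty = £4,723.2458… + £1,365.00 = £6,088.25

£6,088.25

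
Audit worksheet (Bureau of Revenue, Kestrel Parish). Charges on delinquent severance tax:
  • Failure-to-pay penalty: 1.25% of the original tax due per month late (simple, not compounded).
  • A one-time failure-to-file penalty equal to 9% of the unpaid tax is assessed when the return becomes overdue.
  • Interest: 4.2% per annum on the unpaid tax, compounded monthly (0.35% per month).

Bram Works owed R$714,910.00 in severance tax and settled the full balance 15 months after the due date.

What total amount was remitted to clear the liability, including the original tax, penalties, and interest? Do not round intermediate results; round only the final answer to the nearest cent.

R$951,763.95

Failure-to-file penalty: 9% × R$714,910.00 = R$64,341.90
Failure-to-pay penalty = 1.25% × R$714,910.00 × 15 mo = R$134,045.63…
Interest: R$714,910.00 × ((1 + 0.0035)^15 − 1) = R$714,910.00 × 0.0538060… = R$38,466.4221…
Total = R$714,910.00 + R$198,387.5250 + R$38,466.4221… = R$951,763.95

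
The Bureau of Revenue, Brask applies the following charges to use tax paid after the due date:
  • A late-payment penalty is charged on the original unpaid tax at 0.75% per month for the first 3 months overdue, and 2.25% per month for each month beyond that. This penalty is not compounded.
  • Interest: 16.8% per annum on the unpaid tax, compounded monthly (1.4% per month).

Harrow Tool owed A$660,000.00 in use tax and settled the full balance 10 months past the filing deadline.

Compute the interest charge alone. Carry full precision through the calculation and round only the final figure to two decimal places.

A$98,443.94

Interest: A$660,000.00 × ((1 + 0.014)^10 − 1) = A$660,000.00 × 0.1491575… = A$98,443.9398…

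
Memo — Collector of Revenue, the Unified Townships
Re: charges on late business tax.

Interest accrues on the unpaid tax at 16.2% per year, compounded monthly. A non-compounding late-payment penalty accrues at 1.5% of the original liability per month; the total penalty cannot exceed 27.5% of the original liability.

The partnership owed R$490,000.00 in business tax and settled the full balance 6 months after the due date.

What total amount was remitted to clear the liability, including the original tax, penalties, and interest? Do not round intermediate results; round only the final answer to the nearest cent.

Penalty: 6 × 1.5% × R$490,000.00 = R$44,100.00 (below the 27.5% cap of R$134,750.00)
Interest (16.2%/yr ÷ 12 = 1.35%/month): R$490,000.00 × ((1 + 0.0135)^6 − 1) = R$41,053.8946…
Total = R$490,000.00 + R$44,100.0000 + R$41,053.8946… = R$575,153.89

R$575,153.89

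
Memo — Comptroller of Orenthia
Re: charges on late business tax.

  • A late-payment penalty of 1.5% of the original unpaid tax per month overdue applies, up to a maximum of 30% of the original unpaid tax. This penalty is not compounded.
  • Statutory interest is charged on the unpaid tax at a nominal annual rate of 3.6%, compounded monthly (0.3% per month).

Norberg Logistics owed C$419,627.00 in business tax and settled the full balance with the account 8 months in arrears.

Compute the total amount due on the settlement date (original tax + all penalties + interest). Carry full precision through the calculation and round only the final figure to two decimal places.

Penalty: 8 × 1.5% × C$419,627.00 = C$50,355.24 (below the 30% cap of C$125,888.10)
Interest: C$419,627.00 × ((1 + 0.003)^8 − 1) = C$419,627.00 × 0.0242535… = C$10,177.4309…
Total = C$419,627.00 + C$50,355.2400 + C$10,177.4309… = C$480,159.67

C$480,159.67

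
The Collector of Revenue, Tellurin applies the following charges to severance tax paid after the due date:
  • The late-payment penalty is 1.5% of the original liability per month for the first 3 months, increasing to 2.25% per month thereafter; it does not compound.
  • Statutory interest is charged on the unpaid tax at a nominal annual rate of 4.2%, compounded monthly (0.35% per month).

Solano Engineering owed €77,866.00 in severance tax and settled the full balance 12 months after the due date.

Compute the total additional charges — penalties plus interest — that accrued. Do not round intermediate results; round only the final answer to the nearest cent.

Penalty, months 1–3: 3 × 1.5% × €77,866.00 = €3,503.97
Penalty, months 4–12: 9 × 2.25% × €77,866.00 = €15,767.87…
Interest: €77,866.00 × ((1 + 0.0035)^12 − 1) = €77,866.00 × 0.0428180… = €3,334.0669…
Penalties + interest = €19,271.8350 + €3,334.0669… = €22,605.90

€22,605.90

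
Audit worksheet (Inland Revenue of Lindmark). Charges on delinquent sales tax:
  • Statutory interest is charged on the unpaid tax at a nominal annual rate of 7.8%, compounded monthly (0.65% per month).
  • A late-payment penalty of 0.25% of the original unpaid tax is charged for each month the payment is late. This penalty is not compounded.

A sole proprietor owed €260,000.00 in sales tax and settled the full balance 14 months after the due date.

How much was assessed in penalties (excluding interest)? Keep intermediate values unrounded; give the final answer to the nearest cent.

Late-payment penalty: 14 × 0.25% × €260,000.00 = €9,100.00

€9,100.00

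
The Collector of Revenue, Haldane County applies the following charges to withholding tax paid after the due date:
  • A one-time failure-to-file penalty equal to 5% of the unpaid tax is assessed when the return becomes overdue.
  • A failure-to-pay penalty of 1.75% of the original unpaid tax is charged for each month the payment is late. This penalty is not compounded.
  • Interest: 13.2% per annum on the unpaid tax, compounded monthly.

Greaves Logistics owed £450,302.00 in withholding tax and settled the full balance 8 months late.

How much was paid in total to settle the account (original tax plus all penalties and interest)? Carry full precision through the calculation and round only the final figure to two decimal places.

Failure-to-file penalty: 5% × £450,302.00 = £22,515.10
Failure-to-pay penalty: 8 × 1.75% × £450,302.00 = £63,042.28
Interest (13.2%/yr ÷ 12 = 1.1%/month): £450,302.00 × ((1 + 0.011)^8 − 1) = £41,186.2285…
Total = £450,302.00 + £85,557.3800 + £41,186.2285… = £577,045.61

£577,045.61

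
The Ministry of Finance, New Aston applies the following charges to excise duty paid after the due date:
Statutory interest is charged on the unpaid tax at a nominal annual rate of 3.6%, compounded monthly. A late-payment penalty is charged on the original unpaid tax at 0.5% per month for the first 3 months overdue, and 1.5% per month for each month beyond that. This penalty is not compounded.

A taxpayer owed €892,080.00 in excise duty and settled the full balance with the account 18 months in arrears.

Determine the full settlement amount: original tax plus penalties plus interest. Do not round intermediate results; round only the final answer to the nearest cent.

€1,155,599.79

Penalty, months 1–3: 3 × 0.5% × €892,080.00 = €13,381.20
Penalty, months 4–18: 15 × 1.5% × €892,080.00 = €200,718.00
Interest (3.6%/yr ÷ 12 = 0.3%/month): €892,080.00 × ((1 + 0.003)^18 − 1) = €49,420.5914…
Total = €892,080.00 + €214,099.2000 + €49,420.5914… = €1,155,599.79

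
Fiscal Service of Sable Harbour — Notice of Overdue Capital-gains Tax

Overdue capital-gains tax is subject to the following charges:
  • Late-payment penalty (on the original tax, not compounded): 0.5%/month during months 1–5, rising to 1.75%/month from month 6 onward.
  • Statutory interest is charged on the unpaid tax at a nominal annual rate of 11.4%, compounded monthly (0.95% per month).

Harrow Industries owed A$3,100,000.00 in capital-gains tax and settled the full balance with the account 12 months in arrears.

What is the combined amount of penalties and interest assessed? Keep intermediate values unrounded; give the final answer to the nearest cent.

A$829,712.57

Penalty, months 1–5: 5 × 0.5% × A$3,100,000.00 = A$77,500.00
Penalty, months 6–12: 7 × 1.75% × A$3,100,000.00 = A$379,750.00
Interest: A$3,100,000.00 × ((1 + 0.0095)^12 − 1) = A$3,100,000.00 × 0.1201492… = A$372,462.5704…
Penalties + interest = A$457,250.0000 + A$372,462.5704… = A$829,712.57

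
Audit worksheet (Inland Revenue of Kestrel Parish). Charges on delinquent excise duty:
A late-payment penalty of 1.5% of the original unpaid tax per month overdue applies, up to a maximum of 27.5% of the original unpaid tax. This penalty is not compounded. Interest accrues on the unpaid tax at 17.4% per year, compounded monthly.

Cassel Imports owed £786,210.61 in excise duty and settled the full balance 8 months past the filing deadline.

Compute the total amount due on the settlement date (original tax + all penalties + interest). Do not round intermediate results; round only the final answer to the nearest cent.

£976,521.42

Penalty: 8 × 1.5% × £786,210.61 = £94,345.27… (below the 27.5% cap of £216,207.92…)
Interest (17.4%/yr ÷ 12 = 1.45%/month): £786,210.61 × ((1 + 0.0145)^8 − 1) = £95,965.5381…
Total = £786,210.61 + £94,345.2732 + £95,965.5381… = £976,521.42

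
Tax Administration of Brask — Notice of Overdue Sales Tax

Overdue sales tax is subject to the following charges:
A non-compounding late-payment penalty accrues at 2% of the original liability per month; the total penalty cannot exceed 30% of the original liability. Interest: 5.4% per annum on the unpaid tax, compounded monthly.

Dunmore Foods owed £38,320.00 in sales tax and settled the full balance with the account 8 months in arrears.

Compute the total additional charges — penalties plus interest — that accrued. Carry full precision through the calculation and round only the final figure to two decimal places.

£7,532.64

Penalty: 8 × 2% × £38,320.00 = £6,131.20 (below the 30% cap of £11,496.00)
Interest (5.4%/yr ÷ 12 = 0.45%/month): £38,320.00 × ((1 + 0.0045)^8 − 1) = £1,401.4441…
Penalties + interest = £6,131.2000 + £1,401.4441… = £7,532.64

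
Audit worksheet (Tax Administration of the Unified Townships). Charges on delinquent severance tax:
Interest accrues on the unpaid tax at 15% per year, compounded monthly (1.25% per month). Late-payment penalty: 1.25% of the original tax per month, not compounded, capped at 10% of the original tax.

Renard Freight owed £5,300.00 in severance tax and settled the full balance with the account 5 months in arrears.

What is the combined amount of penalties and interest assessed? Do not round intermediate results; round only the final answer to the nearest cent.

£670.89

Penalty: 5 × 1.25% × £5,300.00 = £331.25 (below the 10% cap of £530.00)
Interest: £5,300.00 × ((1 + 0.0125)^5 − 1) = £5,300.00 × 0.0640822… = £339.6354…
Penalties + interest = £331.2500 + £339.6354… = £670.89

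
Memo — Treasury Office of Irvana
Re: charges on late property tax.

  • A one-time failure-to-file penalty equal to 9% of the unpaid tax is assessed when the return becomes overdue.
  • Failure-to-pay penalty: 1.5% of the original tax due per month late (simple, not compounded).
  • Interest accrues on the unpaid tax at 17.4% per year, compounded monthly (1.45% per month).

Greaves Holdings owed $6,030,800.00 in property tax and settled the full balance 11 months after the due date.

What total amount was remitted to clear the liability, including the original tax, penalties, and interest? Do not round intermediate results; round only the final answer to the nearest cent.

$8,603,428.68

Failure-to-file penalty: 9% × $6,030,800.00 = $542,772.00
Failure-to-pay penalty: 11 × 1.5% × $6,030,800.00 = $995,082.00
Interest: $6,030,800.00 × ((1 + 0.0145)^11 − 1) = $6,030,800.00 × 0.1715817… = $1,034,774.6828…
Total = $6,030,800.00 + $1,537,854.0000 + $1,034,774.6828… = $8,603,428.68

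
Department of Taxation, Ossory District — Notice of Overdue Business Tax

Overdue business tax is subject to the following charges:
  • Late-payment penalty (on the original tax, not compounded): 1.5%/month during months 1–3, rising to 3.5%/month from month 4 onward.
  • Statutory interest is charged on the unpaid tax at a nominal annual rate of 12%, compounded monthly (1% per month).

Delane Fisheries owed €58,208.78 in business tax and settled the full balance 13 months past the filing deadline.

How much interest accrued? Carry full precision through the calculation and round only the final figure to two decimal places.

Interest: €58,208.78 × ((1 + 0.01)^13 − 1) = €58,208.78 × 0.1380933… = €8,038.2414…

€8,038.24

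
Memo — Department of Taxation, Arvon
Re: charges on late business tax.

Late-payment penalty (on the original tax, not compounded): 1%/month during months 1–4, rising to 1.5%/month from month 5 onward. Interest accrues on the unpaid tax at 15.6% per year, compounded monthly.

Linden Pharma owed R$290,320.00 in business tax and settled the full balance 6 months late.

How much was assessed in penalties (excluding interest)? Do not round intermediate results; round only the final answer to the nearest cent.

R$20,322.40

Penalty, months 1–4: 4 × 1% × R$290,320.00 = R$11,612.80
Penalty, months 5–6: 2 × 1.5% × R$290,320.00 = R$8,709.60
Total penalty = R$11,612.80 + R$8,709.60 = R$20,322.40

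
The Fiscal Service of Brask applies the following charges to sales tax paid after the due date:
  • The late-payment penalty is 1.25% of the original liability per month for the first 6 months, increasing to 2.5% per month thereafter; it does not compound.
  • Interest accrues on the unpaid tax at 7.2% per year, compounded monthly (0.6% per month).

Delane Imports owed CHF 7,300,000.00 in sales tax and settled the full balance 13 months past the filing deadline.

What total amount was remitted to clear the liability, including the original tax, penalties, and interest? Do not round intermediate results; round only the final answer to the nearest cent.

CHF 9,715,356.20

Penalty, months 1–6: 6 × 1.25% × CHF 7,300,000.00 = CHF 547,500.00
Penalty, months 7–13: 7 × 2.5% × CHF 7,300,000.00 = CHF 1,277,500.00
Interest: CHF 7,300,000.00 × ((1 + 0.006)^13 − 1) = CHF 7,300,000.00 × 0.0808707… = CHF 590,356.2029…
Total = CHF 7,300,000.00 + CHF 1,825,000.0000 + CHF 590,356.2029… = CHF 9,715,356.20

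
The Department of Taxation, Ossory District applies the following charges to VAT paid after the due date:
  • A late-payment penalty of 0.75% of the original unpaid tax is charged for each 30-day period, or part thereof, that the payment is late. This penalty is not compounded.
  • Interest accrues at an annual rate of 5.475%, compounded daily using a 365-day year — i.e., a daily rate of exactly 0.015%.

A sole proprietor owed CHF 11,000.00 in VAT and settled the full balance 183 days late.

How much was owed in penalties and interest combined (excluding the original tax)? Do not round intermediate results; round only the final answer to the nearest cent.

Penalty periods: ⌈183/30⌉ = 7; penalty = 7 × 0.75% × CHF 11,000.00 = CHF 577.50
Interest: CHF 11,000.00 × ((1 + 0.00015)^183 − 1) = CHF 11,000.00 × 0.02782811… = CHF 306.1092…
Penalties + interest = CHF 577.5000 + CHF 306.1092… = CHF 883.61

CHF 883.61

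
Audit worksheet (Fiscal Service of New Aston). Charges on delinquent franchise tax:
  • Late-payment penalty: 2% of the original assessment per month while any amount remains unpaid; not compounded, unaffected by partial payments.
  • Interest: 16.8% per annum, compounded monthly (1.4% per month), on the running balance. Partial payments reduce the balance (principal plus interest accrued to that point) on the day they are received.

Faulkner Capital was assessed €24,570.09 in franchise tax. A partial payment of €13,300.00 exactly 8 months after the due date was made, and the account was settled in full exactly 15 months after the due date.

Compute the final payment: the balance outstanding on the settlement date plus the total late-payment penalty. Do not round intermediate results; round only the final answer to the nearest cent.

€22,979.06

Balance at month 8: €24,570.0900 × (1 + 0.014)^8 = €27,460.6231…
After €13,300.00 payment: €27,460.6231… − €13,300.00 = €14,160.6231…
Balance at month 15: €14,160.6231… × (1 + 0.014)^7 = €15,608.0285…
Penalty: 15 × 2% × €24,570.09 = €7,371.03…
Final settlement = outstanding balance + penalty = €15,608.0285… + €7,371.03… = €22,979.06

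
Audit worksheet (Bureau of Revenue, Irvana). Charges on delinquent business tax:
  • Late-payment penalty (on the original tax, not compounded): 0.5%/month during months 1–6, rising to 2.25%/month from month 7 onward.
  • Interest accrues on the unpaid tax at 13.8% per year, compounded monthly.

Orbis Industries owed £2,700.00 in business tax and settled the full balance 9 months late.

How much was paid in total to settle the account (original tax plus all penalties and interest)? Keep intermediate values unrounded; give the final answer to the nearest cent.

£3,255.91

Penalty, months 1–6: 6 × 0.5% × £2,700.00 = £81.00
Penalty, months 7–9: 3 × 2.25% × £2,700.00 = £182.25
Interest (13.8%/yr ÷ 12 = 1.15%/month): £2,700.00 × ((1 + 0.0115)^9 − 1) = £292.6557…
Total = £2,700.00 + £263.2500 + £292.6557… = £3,255.91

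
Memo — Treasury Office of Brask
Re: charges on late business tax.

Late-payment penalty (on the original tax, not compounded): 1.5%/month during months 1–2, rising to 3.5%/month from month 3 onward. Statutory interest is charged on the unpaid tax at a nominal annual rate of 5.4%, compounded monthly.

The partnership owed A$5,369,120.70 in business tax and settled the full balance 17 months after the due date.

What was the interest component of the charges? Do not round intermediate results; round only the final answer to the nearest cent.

Interest (5.4%/yr ÷ 12 = 0.45%/month): A$5,369,120.70 × ((1 + 0.0045)^17 − 1) = A$425,862.2914…

A$425,862.29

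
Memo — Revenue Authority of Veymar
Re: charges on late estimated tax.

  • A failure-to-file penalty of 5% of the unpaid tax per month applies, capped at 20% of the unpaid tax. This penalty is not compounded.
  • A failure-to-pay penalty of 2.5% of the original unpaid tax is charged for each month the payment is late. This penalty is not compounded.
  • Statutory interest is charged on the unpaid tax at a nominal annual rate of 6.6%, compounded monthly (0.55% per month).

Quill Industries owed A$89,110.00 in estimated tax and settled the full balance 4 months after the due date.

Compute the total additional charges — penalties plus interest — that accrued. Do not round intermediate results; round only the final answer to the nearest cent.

A$28,709.65

Failure-to-file: 4 × 5% × A$89,110.00 = A$17,822.00, capped at 20% × A$89,110.00 = A$17,822.00
Failure-to-pay penalty = 2.5% × A$89,110.00 × 4 mo = A$8,911.00
Interest: A$89,110.00 × ((1 + 0.0055)^4 − 1) = A$89,110.00 × 0.0221822… = A$1,976.6528…
Penalties + interest = A$26,733.0000 + A$1,976.6528… = A$28,709.65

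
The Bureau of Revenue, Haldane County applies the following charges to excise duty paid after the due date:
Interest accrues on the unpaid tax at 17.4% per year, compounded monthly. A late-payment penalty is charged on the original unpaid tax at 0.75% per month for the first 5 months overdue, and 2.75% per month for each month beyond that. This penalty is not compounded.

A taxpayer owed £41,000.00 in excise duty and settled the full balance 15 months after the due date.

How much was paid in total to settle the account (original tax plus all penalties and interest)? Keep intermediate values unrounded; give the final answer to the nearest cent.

£63,694.55

Penalty, months 1–5: 5 × 0.75% × £41,000.00 = £1,537.50
Penalty, months 6–15: 10 × 2.75% × £41,000.00 = £11,275.00
Interest (17.4%/yr ÷ 12 = 1.45%/month): £41,000.00 × ((1 + 0.0145)^15 − 1) = £9,882.0531…
Total = £41,000.00 + £12,812.5000 + £9,882.0531… = £63,694.55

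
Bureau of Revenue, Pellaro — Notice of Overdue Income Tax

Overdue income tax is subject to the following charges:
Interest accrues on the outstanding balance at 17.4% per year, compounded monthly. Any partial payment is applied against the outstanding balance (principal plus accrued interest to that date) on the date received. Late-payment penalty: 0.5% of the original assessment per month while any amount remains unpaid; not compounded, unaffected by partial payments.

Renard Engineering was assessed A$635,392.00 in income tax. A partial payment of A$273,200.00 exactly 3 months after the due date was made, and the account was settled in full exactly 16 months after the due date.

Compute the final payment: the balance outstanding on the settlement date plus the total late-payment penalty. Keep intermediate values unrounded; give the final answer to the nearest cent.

A$521,377.34

Monthly rate = 17.4% ÷ 12 = 1.45%
Balance at month 3: A$635,392.0000 × (1 + 0.0145)^3 = A$663,434.2626…
After A$273,200.00 payment: A$663,434.2626… − A$273,200.00 = A$390,234.2626…
Balance at month 16: A$390,234.2626… × (1 + 0.0145)^13 = A$470,545.9780…
Penalty: 16 × 0.5% × A$635,392.00 = A$50,831.36
Final settlement = outstanding balance + penalty = A$470,545.9780… + A$50,831.36 = A$521,377.34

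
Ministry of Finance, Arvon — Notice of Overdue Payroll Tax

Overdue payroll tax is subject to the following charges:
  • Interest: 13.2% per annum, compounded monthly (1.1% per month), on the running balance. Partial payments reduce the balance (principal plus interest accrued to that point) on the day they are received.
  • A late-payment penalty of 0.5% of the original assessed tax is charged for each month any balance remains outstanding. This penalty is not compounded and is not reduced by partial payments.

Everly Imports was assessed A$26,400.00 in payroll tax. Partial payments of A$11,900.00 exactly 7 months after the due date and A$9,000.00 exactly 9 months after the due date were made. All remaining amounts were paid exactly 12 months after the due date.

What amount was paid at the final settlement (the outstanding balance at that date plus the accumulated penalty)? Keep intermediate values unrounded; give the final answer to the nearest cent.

A$9,818.22

Balance at month 7: A$26,400.0000 × (1 + 0.011)^7 = A$28,501.1259…
After A$11,900.00 payment: A$28,501.1259… − A$11,900.00 = A$16,601.1259…
Balance at month 9: A$16,601.1259… × (1 + 0.011)^2 = A$16,968.3594…
After A$9,000.00 payment: A$16,968.3594… − A$9,000.00 = A$7,968.3594…
Balance at month 12: A$7,968.3594… × (1 + 0.011)^3 = A$8,234.2183…
Penalty: 12 × 0.5% × A$26,400.00 = A$1,584.00
Final settlement = outstanding balance + penalty = A$8,234.2183… + A$1,584.00 = A$9,818.22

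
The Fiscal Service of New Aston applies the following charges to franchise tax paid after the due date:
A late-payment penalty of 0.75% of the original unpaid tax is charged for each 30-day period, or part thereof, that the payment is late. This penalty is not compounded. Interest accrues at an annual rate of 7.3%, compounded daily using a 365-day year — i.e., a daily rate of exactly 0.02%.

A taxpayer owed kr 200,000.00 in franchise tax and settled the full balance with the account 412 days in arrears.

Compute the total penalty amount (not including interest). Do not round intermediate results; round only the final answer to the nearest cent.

kr 21,000.00

Penalty periods: ⌈412/30⌉ = 14; penalty = 14 × 0.75% × kr 200,000.00 = kr 21,000.00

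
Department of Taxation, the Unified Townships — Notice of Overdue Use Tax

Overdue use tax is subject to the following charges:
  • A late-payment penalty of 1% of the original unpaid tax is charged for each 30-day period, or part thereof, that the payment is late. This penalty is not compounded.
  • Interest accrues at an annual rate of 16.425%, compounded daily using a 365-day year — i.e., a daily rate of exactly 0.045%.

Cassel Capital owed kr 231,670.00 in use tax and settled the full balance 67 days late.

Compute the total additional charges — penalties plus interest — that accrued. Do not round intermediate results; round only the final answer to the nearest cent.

kr 14,039.69

Penalty periods: ⌈67/30⌉ = 3; penalty = 3 × 1% × kr 231,670.00 = kr 6,950.10
Interest: kr 231,670.00 × ((1 + 0.00045)^67 − 1) = kr 231,670.00 × 0.03060212… = kr 7,089.5942…
Penalties + interest = kr 6,950.1000 + kr 7,089.5942… = kr 14,039.69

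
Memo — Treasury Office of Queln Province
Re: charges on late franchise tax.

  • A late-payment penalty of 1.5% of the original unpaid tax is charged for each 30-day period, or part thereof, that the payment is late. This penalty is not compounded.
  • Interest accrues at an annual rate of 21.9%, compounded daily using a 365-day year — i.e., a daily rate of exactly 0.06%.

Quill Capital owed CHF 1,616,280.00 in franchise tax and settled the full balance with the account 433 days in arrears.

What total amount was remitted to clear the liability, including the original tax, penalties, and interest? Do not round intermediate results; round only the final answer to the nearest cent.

CHF 2,459,282.69

Penalty periods: ⌈433/30⌉ = 15; penalty = 15 × 1.5% × CHF 1,616,280.00 = CHF 363,663.00
Interest: CHF 1,616,280.00 × ((1 + 0.0006)^433 − 1) = CHF 1,616,280.00 × 0.29656971… = CHF 479,339.6883…
Total = CHF 1,616,280.00 + CHF 363,663.0000 + CHF 479,339.6883… = CHF 2,459,282.69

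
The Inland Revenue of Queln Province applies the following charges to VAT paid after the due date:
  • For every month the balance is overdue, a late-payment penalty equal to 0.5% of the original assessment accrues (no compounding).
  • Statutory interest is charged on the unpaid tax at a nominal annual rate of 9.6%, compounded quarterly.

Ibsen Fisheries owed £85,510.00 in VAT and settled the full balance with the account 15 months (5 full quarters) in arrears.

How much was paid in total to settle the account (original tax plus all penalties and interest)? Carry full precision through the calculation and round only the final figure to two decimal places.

£102,688.95

Late-payment penalty = 0.5% × £85,510.00 × 15 mo = £6,413.25
Interest (9.6%/yr ÷ 4 = 2.4%/quarter): £85,510.00 × ((1 + 0.024)^5 − 1) = £10,765.7010…
Total = £85,510.00 + £6,413.2500 + £10,765.7010… = £102,688.95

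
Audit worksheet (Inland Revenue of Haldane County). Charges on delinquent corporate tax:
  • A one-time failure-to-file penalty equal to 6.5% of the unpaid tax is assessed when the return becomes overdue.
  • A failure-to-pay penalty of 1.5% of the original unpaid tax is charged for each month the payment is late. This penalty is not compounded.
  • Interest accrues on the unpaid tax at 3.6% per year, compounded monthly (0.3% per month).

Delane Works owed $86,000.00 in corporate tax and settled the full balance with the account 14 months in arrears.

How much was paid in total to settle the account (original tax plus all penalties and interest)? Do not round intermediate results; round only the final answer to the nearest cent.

Failure-to-file penalty: 6.5% × $86,000.00 = $5,590.00
Failure-to-pay penalty = 1.5% × $86,000.00 × 14 mo = $18,060.00
Interest: $86,000.00 × ((1 + 0.003)^14 − 1) = $86,000.00 × 0.0428289… = $3,683.2862…
Total = $86,000.00 + $23,650.0000 + $3,683.2862… = $113,333.29

$113,333.29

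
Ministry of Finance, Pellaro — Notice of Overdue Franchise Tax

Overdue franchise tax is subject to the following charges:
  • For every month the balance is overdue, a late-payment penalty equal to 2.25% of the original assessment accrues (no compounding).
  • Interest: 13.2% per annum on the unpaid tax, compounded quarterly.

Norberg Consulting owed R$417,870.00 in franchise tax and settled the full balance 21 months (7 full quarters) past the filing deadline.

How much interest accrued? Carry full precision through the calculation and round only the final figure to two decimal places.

R$106,627.53

Interest (13.2%/yr ÷ 4 = 3.3%/quarter): R$417,870.00 × ((1 + 0.033)^7 − 1) = R$106,627.5257…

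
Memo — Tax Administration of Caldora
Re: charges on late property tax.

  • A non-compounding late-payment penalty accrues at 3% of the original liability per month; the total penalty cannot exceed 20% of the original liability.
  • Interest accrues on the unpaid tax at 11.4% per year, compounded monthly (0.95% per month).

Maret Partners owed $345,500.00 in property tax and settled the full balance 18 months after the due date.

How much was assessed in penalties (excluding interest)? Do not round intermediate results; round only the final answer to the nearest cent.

Penalty (uncapped): 18 × 3% × $345,500.00 = $186,570.00; cap = 20% × $345,500.00 = $69,100.00 → penalty = $69,100.00

$69,100.00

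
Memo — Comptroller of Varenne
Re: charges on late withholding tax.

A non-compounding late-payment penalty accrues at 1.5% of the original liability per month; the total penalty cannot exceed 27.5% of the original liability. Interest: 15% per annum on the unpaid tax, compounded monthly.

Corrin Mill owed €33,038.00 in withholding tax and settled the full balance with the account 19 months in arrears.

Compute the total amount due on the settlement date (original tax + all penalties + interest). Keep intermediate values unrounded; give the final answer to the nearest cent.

Penalty (uncapped): 19 × 1.5% × €33,038.00 = €9,415.83; cap = 27.5% × €33,038.00 = €9,085.45 → penalty = €9,085.45
Interest (15%/yr ÷ 12 = 1.25%/month): €33,038.00 × ((1 + 0.0125)^19 − 1) = €8,795.0331…
Total = €33,038.00 + €9,085.4500 + €8,795.0331… = €50,918.48

€50,918.48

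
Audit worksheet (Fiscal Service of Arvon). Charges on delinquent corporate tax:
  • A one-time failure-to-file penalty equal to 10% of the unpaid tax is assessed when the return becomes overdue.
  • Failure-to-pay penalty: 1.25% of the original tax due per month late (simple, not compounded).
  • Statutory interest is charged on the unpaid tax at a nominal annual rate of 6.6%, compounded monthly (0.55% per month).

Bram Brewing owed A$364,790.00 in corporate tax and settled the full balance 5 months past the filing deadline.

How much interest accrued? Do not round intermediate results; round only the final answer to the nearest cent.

Interest: A$364,790.00 × ((1 + 0.0055)^5 − 1) = A$364,790.00 × 0.0278042… = A$10,142.6826…

A$10,142.68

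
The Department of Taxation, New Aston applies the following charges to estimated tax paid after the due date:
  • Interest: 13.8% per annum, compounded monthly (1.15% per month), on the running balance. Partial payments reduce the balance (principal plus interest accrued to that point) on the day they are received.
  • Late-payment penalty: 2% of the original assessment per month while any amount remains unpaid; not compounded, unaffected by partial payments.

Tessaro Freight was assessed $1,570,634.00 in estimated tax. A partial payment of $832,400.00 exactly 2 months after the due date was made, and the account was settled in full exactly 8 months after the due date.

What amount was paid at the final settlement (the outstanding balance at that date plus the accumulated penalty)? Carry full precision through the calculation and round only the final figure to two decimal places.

Balance at month 2: $1,570,634.0000 × (1 + 0.0115)^2 = $1,606,966.2983…
After $832,400.00 payment: $1,606,966.2983… − $832,400.00 = $774,566.2983…
Balance at month 8: $774,566.2983… × (1 + 0.0115)^6 = $829,571.6833…
Penalty: 8 × 2% × $1,570,634.00 = $251,301.44
Final settlement = outstanding balance + penalty = $829,571.6833… + $251,301.44 = $1,080,873.12

$1,080,873.12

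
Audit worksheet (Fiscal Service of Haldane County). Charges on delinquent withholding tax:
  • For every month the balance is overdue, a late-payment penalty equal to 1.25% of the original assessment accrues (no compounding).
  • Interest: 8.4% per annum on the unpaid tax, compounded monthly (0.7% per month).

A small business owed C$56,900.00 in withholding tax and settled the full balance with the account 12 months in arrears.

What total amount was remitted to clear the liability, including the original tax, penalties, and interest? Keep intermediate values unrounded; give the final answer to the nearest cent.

C$70,402.98

Late-payment penalty = 1.25% × C$56,900.00 × 12 mo = C$8,535.00
Interest: C$56,900.00 × ((1 + 0.007)^12 − 1) = C$56,900.00 × 0.0873107… = C$4,967.9767…
Total = C$56,900.00 + C$8,535.0000 + C$4,967.9767… = C$70,402.98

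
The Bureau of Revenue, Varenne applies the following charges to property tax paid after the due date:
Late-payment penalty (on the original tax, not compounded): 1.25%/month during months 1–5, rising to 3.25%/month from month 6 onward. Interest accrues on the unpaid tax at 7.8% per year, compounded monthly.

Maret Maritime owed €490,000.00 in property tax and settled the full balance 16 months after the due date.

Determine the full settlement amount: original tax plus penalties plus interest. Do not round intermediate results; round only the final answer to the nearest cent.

Penalty, months 1–5: 5 × 1.25% × €490,000.00 = €30,625.00
Penalty, months 6–16: 11 × 3.25% × €490,000.00 = €175,175.00
Interest (7.8%/yr ÷ 12 = 0.65%/month): €490,000.00 × ((1 + 0.0065)^16 − 1) = €53,521.2742…
Total = €490,000.00 + €205,800.0000 + €53,521.2742… = €749,321.27

€749,321.27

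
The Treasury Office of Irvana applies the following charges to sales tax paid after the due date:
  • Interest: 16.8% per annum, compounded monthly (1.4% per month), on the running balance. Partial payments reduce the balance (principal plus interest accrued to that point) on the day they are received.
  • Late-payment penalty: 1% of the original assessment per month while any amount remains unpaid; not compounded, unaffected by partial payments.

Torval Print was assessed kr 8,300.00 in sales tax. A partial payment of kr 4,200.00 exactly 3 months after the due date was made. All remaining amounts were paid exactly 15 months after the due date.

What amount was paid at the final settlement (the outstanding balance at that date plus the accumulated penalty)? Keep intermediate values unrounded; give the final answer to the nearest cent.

kr 6,507.08

Balance at month 3: kr 8,300.0000 × (1 + 0.014)^3 = kr 8,653.5032…
After kr 4,200.00 payment: kr 8,653.5032… − kr 4,200.00 = kr 4,453.5032…
Balance at month 15: kr 4,453.5032… × (1 + 0.014)^12 = kr 5,262.0773…
Penalty: 15 × 1% × kr 8,300.00 = kr 1,245.00
Final settlement = outstanding balance + penalty = kr 5,262.0773… + kr 1,245.00 = kr 6,507.08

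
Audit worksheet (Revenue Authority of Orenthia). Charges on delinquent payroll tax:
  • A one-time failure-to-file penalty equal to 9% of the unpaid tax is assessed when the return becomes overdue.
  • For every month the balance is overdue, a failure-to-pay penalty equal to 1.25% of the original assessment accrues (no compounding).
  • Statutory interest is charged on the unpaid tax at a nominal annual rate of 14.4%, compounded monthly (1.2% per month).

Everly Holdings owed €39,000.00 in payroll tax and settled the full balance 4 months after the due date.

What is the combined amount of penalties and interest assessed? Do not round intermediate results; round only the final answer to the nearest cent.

Failure-to-file penalty: 9% × €39,000.00 = €3,510.00
Failure-to-pay penalty: 4 × 1.25% × €39,000.00 = €1,950.00
Interest: €39,000.00 × ((1 + 0.012)^4 − 1) = €39,000.00 × 0.0488709… = €1,905.9664…
Penalties + interest = €5,460.0000 + €1,905.9664… = €7,365.97

€7,365.97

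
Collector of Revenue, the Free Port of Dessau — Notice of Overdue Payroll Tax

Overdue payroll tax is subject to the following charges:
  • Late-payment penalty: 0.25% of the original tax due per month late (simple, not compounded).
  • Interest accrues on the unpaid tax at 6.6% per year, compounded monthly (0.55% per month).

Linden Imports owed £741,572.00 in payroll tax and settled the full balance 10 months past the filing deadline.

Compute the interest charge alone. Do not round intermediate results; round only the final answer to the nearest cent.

£41,810.87

Interest: £741,572.00 × ((1 + 0.0055)^10 − 1) = £741,572.00 × 0.0563814… = £41,810.8738…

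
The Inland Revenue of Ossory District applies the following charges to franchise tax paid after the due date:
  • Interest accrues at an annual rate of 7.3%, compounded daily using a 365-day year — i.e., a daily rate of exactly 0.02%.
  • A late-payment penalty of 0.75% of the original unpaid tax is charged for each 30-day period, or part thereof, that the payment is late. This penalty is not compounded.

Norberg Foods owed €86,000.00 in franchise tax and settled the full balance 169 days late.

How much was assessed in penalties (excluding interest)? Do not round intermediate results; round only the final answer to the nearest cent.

Penalty periods: ⌈169/30⌉ = 6; penalty = 6 × 0.75% × €86,000.00 = €3,870.00

€3,870.00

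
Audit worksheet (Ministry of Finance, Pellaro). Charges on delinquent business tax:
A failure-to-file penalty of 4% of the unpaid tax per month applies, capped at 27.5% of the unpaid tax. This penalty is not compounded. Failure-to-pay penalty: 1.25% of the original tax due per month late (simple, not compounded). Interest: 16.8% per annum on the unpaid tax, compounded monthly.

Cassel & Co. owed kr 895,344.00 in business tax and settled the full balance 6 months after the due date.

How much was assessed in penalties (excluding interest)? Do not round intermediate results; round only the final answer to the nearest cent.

Failure-to-file: 6 × 4% × kr 895,344.00 = kr 214,882.56 (under the 27.5% cap)
Failure-to-pay penalty: 6 × 1.25% × kr 895,344.00 = kr 67,150.80
Total penalty = kr 214,882.56 + kr 67,150.80 = kr 282,033.36

kr 282,033.36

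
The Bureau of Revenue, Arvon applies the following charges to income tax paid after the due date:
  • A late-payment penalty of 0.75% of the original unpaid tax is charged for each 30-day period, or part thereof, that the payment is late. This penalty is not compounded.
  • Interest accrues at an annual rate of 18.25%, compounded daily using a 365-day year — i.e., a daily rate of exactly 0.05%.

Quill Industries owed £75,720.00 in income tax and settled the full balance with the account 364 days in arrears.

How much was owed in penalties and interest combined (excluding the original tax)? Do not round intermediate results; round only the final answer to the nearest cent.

£22,493.36

Penalty periods: ⌈364/30⌉ = 13; penalty = 13 × 0.75% × £75,720.00 = £7,382.70
Interest: £75,720.00 × ((1 + 0.0005)^364 − 1) = £75,720.00 × 0.19955963… = £15,110.6552…
Penalties + interest = £7,382.7000 + £15,110.6552… = £22,493.36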